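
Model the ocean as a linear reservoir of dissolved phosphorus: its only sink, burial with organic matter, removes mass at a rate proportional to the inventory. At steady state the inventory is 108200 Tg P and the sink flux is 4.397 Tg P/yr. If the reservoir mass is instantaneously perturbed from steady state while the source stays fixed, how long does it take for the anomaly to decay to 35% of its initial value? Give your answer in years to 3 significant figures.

For a linear reservoir the anomaly decays as exp(−t/τ) with τ = M/F = 108200/4.397 = 24610 yr.
exp(−t/τ) = 0.35 ⇒ t = −τ ln(0.35) = 24610 × 1.050 = 25830 yr.

25800 yr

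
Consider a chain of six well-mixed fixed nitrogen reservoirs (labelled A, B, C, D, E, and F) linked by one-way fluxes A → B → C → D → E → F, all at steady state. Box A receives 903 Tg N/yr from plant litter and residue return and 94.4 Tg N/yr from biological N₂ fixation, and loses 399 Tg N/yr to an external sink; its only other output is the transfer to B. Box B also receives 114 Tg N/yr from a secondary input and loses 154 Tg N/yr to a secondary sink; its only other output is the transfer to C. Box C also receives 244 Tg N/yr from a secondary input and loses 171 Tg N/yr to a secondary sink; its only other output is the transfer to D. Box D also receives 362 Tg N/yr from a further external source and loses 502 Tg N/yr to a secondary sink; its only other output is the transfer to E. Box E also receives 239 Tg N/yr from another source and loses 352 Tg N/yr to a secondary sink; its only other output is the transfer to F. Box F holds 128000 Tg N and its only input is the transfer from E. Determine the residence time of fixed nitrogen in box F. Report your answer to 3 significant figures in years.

Box A: F(A→B) = (903 + 94.4) − 399 = 598.40 Tg N/yr.
Box B: F(B→C) = (598.40 + 114) − 154 = 558.40 Tg N/yr.
Box C: F(C→D) = (558.40 + 244) − 171 = 631.40 Tg N/yr.
Box D: F(D→E) = (631.40 + 362) − 502 = 491.40 Tg N/yr.
Box E: F(E→F) = (491.40 + 239) − 352 = 378.40 Tg N/yr.
Box F throughput = its input = 378.40 Tg N/yr; τ = 128000 / 378.40 = 338.3 yr.

338 yr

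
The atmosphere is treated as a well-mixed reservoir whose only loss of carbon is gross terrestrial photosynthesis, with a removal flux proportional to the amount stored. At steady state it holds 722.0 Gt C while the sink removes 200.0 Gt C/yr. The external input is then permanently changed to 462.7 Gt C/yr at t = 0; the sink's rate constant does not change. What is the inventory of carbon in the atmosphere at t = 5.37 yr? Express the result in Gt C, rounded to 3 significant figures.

Residence time τ = M₀/F₀ = 3.610 yr. The eventual steady state is M_∞ = M₀·(F₁/F₀) = 722.0 × 462.7/200.0 = 1670.3 Gt C.
The anomaly ΔM(t) = M(t) − M_∞ decays as ΔM₀·e^(−t/τ) with ΔM₀ = 722.0 − 1670.3 = −948.3 Gt C.
At t = 5.37 yr, e^(−t/τ) = e^(−1.488) = 0.2259, so ΔM = −214.3 Gt C and M = 1670.3 − 214.3 = 1456.1 Gt C.

1460 Gt C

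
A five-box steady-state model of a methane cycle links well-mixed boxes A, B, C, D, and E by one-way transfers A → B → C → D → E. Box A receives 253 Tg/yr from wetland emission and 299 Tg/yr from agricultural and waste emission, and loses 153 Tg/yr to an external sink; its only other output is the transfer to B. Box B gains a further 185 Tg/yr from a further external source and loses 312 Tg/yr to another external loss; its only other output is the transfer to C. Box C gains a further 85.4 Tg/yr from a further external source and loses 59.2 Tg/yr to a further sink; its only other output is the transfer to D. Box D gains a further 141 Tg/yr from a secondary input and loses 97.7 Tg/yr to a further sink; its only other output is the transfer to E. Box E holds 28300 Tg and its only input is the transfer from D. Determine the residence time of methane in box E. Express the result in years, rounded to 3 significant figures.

Box A: F(A→B) = (253 + 299) − 153 = 399.00 Tg/yr.
Box B: F(B→C) = (399.00 + 185) − 312 = 272.00 Tg/yr.
Box C: F(C→D) = (272.00 + 85.4) − 59.2 = 298.20 Tg/yr.
Box D: F(D→E) = (298.20 + 141) − 97.7 = 341.50 Tg/yr.
Box E throughput = its input = 341.50 Tg/yr; τ = 28300 / 341.50 = 82.87 yr.

82.9 yr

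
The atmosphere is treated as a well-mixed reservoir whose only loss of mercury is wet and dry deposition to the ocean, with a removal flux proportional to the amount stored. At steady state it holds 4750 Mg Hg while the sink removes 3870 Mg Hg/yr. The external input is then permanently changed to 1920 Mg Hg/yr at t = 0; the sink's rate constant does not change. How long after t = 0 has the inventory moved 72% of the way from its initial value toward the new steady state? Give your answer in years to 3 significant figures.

1.56 yr

τ = M₀/F₀ = 4750/3870 = 1.227 yr.
The remaining gap fraction is e^(−t/τ); 72% covered ⇒ e^(−t/τ) = 0.280.
t = −τ ln(0.280) = 1.227 × 1.273 = 1.562 yr.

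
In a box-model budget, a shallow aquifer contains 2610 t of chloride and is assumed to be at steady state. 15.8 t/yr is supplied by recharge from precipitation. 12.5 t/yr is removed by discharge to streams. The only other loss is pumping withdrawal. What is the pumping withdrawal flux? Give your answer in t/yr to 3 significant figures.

3.30 t/yr

At steady state ΣF_in = ΣF_out.
ΣF_in = 15.800 t/yr.
Pumping withdrawal flux = ΣF_in − (12.5) = 15.800 − 12.50 = 3.300 t/yr.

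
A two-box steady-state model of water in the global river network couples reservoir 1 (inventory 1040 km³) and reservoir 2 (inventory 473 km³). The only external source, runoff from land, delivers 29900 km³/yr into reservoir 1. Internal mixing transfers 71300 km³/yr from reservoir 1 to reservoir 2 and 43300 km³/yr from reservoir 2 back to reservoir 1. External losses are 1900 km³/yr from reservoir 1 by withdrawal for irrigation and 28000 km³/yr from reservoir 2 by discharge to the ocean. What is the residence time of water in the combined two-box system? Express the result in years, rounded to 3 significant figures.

For the system as a whole, the A↔B exchange is internal and contributes nothing to the throughput; only the external sinks remove mass.
M_total = 1040 + 473 = 1513.0 km³.
ΣF_external_out = 1900 + 28000 = 29900 km³/yr.
τ = M_total / ΣF_ext = 1513.0 / 29900 = 0.05060 yr.

0.0506 yr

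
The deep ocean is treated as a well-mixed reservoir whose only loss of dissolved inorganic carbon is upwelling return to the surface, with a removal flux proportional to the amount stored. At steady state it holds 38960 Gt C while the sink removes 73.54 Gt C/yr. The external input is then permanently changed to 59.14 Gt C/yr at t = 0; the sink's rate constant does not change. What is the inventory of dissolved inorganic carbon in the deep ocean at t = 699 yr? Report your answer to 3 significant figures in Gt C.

The sink rate constant is k = F₀/M₀ = 73.54/38960 = 0.001888 yr⁻¹.
Solving dM/dt = F₁ − kM with M(0) = M₀ gives M(t) = F₁/k + (M₀ − F₁/k)·e^(−kt).
F₁/k = 59.14/0.001888 = 31331 Gt C; kt = 0.001888 × 699 = 1.319, e^(−kt) = 0.2673.
M(699) = 31331 + (38960 − 31331) × 0.2673 = 31331 + 2039 = 33370 Gt C.

33400 Gt C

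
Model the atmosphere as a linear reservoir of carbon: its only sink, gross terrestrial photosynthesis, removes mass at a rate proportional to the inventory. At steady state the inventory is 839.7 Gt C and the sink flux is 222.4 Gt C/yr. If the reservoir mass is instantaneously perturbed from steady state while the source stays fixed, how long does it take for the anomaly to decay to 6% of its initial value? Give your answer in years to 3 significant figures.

For a linear reservoir the anomaly decays as exp(−t/τ) with τ = M/F = 839.7/222.4 = 3.776 yr.
exp(−t/τ) = 0.06 ⇒ t = −τ ln(0.06) = 3.776 × 2.813 = 10.62 yr.

10.6 yr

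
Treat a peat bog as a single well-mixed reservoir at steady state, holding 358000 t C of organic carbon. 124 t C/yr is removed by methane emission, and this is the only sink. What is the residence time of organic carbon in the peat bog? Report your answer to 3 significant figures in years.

2890 yr

τ = M / F = 358000 / 124 = 2887 yr.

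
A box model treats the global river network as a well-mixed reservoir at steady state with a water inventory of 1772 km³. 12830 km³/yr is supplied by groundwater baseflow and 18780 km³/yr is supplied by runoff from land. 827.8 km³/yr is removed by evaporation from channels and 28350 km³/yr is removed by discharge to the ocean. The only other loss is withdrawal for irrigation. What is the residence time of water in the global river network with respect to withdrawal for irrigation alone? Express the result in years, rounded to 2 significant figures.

0.73 yr

At steady state ΣF_in = ΣF_out.
ΣF_in = 12830 + 18780 = 31610 km³/yr.
Withdrawal for irrigation flux = ΣF_in − (827.8 + 28350) = 31610 − 29180 = 2432 km³/yr.
τ = M / F = 1772 / 2432 = 0.7286 yr.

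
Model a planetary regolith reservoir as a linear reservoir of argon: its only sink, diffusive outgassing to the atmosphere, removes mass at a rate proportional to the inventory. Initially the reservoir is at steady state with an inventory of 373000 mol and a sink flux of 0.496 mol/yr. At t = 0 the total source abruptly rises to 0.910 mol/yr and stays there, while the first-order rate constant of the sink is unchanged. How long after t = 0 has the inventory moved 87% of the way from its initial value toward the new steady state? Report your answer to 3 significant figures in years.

1.53×10^6 yr

τ = M₀/F₀ = 373000/0.496 = 752000 yr.
The remaining gap fraction is e^(−t/τ); 87% covered ⇒ e^(−t/τ) = 0.130.
t = −τ ln(0.130) = 752000 × 2.040 = 1.534×10^6 yr.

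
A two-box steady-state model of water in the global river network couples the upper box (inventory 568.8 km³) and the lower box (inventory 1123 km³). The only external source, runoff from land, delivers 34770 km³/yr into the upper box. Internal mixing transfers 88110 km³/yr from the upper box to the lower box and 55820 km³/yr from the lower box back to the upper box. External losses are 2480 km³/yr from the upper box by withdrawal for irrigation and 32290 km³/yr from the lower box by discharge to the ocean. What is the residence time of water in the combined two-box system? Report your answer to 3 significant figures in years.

Residence time in the combined system uses the total inventory and the total *external* removal — internal exchanges between the two boxes cancel.
M_total = 568.8 + 1123 = 1691.8 km³.
ΣF_external_out = 2480 + 32290 = 34770 km³/yr.
τ = M_total / ΣF_ext = 1691.8 / 34770 = 0.04866 yr.

0.0487 yr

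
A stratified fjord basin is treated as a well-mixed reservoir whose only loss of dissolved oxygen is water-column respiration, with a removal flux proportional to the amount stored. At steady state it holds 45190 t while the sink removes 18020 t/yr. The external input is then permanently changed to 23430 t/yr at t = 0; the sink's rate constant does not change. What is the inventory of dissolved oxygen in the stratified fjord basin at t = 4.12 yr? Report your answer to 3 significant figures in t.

56100 t

τ = M₀/F₀ = 45190/18020 = 2.508 yr; rate constant k = 1/τ.
New steady state M_∞ = F₁/k = F₁·τ = 23430 × 2.508 = 58757 t.
M(t) = M_∞ + (M₀ − M_∞)·e^(−t/τ); t/τ = 4.12/2.508 = 1.643, so e^(−t/τ) = 0.1934.
M(t) = 58757 − 13570 × 0.1934 = 56133 t.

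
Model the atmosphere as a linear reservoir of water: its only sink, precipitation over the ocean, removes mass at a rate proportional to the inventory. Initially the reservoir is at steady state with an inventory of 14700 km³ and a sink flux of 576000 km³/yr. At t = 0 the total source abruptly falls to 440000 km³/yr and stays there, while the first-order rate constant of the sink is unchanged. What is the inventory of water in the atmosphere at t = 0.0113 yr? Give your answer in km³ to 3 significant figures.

13500 km³

Residence time τ = M₀/F₀ = 0.02552 yr. The eventual steady state is M_∞ = M₀·(F₁/F₀) = 14700 × 440000/576000 = 11229 km³.
The anomaly ΔM(t) = M(t) − M_∞ decays as ΔM₀·e^(−t/τ) with ΔM₀ = 14700 − 11229 = 3471 km³.
At t = 0.0113 yr, e^(−t/τ) = e^(−0.4428) = 0.6423, so ΔM = 2229 km³ and M = 11229 + 2229 = 13458 km³.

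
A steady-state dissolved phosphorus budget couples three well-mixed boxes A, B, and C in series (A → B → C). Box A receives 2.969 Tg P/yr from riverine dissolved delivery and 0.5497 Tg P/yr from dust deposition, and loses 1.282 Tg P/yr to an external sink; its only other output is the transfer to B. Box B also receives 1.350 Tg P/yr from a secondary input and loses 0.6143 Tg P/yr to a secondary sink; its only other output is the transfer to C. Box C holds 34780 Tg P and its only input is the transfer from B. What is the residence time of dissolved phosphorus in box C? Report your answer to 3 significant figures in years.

Box A: F(A→B) = (2.969 + 0.5497) − 1.282 = 2.2367 Tg P/yr.
Box B: F(B→C) = (2.2367 + 1.350) − 0.6143 = 2.9724 Tg P/yr.
Box C throughput = its input = 2.9724 Tg P/yr; τ = 34780 / 2.9724 = 11700 yr.

11700 yr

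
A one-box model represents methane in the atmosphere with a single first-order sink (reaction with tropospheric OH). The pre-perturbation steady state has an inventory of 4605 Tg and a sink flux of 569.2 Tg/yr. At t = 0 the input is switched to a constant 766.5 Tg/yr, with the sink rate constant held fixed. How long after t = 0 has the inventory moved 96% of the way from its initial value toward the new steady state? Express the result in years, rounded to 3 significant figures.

26.0 yr

τ = M₀/F₀ = 4605/569.2 = 8.090 yr.
The remaining gap fraction is e^(−t/τ); 96% covered ⇒ e^(−t/τ) = 0.0400.
t = −τ ln(0.0400) = 8.090 × 3.219 = 26.04 yr.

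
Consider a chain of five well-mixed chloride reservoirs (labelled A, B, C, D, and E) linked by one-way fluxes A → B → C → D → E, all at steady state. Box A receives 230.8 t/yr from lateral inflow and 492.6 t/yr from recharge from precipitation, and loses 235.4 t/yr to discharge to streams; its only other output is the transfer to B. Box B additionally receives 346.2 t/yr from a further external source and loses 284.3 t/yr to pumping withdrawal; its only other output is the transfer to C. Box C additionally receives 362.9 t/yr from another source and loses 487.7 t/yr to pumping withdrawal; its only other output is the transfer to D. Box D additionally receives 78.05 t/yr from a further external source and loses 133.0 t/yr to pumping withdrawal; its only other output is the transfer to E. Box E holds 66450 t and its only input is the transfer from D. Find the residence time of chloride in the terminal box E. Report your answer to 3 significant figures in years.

Box A: F(A→B) = (230.8 + 492.6) − 235.4 = 488.00 t/yr.
Box B: F(B→C) = (488.00 + 346.2) − 284.3 = 549.90 t/yr.
Box C: F(C→D) = (549.90 + 362.9) − 487.7 = 425.10 t/yr.
Box D: F(D→E) = (425.10 + 78.05) − 133.0 = 370.15 t/yr.
Box E throughput = its input = 370.15 t/yr; τ = 66450 / 370.15 = 179.5 yr.

180 yr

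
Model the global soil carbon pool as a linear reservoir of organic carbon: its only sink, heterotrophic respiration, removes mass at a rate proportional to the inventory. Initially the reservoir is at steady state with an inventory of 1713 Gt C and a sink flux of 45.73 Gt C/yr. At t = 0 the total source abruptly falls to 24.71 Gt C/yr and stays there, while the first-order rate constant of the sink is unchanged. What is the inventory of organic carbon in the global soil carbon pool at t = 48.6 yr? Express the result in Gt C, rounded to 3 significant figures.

τ = M₀/F₀ = 1713/45.73 = 37.46 yr; rate constant k = 1/τ.
New steady state M_∞ = F₁/k = F₁·τ = 24.71 × 37.46 = 925.61 Gt C.
M(t) = M_∞ + (M₀ − M_∞)·e^(−t/τ); t/τ = 48.6/37.46 = 1.297, so e^(−t/τ) = 0.2732.
M(t) = 925.61 + 787.4 × 0.2732 = 1140.8 Gt C.

1140 Gt C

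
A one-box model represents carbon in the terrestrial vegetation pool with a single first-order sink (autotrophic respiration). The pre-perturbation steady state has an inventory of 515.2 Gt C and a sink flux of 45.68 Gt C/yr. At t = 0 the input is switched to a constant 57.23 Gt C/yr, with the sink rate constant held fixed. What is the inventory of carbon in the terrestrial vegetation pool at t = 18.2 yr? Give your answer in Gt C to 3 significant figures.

620 Gt C

τ = M₀/F₀ = 515.2/45.68 = 11.28 yr; rate constant k = 1/τ.
New steady state M_∞ = F₁/k = F₁·τ = 57.23 × 11.28 = 645.47 Gt C.
M(t) = M_∞ + (M₀ − M_∞)·e^(−t/τ); t/τ = 18.2/11.28 = 1.614, so e^(−t/τ) = 0.1992.
M(t) = 645.47 − 130.3 × 0.1992 = 619.52 Gt C.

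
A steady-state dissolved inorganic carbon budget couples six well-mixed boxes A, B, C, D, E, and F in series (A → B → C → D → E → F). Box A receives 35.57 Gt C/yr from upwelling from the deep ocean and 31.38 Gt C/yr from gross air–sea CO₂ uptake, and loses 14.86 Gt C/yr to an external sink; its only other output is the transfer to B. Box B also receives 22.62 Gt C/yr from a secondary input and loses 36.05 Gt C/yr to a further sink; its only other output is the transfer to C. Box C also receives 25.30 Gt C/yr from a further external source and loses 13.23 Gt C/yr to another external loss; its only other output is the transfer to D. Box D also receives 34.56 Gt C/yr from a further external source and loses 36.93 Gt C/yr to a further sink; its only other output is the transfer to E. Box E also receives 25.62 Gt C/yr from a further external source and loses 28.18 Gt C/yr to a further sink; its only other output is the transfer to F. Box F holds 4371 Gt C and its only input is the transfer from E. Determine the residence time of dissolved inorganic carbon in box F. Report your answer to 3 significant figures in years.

95.4 yr

Box A: F(A→B) = (35.57 + 31.38) − 14.86 = 52.090 Gt C/yr.
Box B: F(B→C) = (52.090 + 22.62) − 36.05 = 38.660 Gt C/yr.
Box C: F(C→D) = (38.660 + 25.30) − 13.23 = 50.730 Gt C/yr.
Box D: F(D→E) = (50.730 + 34.56) − 36.93 = 48.360 Gt C/yr.
Box E: F(E→F) = (48.360 + 25.62) − 28.18 = 45.800 Gt C/yr.
Box F throughput = its input = 45.800 Gt C/yr; τ = 4371 / 45.800 = 95.44 yr.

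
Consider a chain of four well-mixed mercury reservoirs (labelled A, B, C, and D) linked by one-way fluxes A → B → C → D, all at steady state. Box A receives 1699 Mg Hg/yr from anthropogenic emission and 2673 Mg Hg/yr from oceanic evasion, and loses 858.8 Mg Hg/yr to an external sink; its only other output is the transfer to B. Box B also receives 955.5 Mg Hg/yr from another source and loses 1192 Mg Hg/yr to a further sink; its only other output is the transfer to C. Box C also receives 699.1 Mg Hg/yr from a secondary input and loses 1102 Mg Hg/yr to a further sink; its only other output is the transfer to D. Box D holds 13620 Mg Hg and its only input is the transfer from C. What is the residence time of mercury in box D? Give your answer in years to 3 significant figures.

Box A: F(A→B) = (1699 + 2673) − 858.8 = 3513.2 Mg Hg/yr.
Box B: F(B→C) = (3513.2 + 955.5) − 1192 = 3276.7 Mg Hg/yr.
Box C: F(C→D) = (3276.7 + 699.1) − 1102 = 2873.8 Mg Hg/yr.
Box D throughput = its input = 2873.8 Mg Hg/yr; τ = 13620 / 2873.8 = 4.739 yr.

4.74 yr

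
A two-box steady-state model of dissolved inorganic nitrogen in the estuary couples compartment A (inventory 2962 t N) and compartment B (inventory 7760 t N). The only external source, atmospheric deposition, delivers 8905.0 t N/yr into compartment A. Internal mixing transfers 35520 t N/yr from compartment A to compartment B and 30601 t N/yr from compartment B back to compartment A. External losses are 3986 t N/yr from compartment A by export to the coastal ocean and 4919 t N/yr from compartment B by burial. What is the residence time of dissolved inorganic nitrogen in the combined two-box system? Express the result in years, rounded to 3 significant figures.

Residence time in the combined system uses the total inventory and the total *external* removal — internal exchanges between the two boxes cancel.
M_total = 2962 + 7760 = 10722 t N.
ΣF_external_out = 3986 + 4919 = 8905.0 t N/yr.
τ = M_total / ΣF_ext = 10722 / 8905.0 = 1.204 yr.

1.20 yr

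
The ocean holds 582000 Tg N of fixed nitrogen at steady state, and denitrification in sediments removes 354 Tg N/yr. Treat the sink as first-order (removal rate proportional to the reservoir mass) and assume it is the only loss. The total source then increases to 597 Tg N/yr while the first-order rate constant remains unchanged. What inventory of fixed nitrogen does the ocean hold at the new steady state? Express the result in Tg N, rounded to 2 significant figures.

980000 Tg N

Rate constant k = F/M = 354 / 582000 = 0.0006082 yr⁻¹.
At the new steady state, source = k·M_new ⇒ M_new = 597 / 0.0006082 = 981500 Tg N.
(Equivalently M_new = M × F_new/F_old = 582000 × 597/354.)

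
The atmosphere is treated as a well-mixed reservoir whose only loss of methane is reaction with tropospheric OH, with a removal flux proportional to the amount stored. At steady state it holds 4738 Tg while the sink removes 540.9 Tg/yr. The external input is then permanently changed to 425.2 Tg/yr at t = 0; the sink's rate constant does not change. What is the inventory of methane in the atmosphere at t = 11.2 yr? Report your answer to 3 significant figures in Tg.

The sink rate constant is k = F₀/M₀ = 540.9/4738 = 0.1142 yr⁻¹.
Solving dM/dt = F₁ − kM with M(0) = M₀ gives M(t) = F₁/k + (M₀ − F₁/k)·e^(−kt).
F₁/k = 425.2/0.1142 = 3724.5 Tg; kt = 0.1142 × 11.2 = 1.279, e^(−kt) = 0.2784.
M(11.2) = 3724.5 + (4738 − 3724.5) × 0.2784 = 3724.5 + 282.2 = 4006.7 Tg.

4010 Tg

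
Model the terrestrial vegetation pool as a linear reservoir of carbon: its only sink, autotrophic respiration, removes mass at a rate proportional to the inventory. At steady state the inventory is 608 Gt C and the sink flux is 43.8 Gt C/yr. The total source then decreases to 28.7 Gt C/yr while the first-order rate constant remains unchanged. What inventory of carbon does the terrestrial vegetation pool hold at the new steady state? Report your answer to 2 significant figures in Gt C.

Rate constant k = F/M = 43.8 / 608 = 0.07204 yr⁻¹.
At the new steady state, source = k·M_new ⇒ M_new = 28.7 / 0.07204 = 398.4 Gt C.
(Equivalently M_new = M × F_new/F_old = 608 × 28.7/43.8.)

400 Gt C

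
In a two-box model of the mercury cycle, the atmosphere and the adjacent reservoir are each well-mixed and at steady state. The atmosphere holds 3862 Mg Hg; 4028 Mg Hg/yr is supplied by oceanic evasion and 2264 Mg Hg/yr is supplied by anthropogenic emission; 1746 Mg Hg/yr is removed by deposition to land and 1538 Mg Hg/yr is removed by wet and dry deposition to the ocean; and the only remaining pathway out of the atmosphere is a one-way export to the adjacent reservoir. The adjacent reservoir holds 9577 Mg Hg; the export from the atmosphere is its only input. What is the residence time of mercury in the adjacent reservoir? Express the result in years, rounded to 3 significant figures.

Balance the atmosphere: ΣF_in = 4028 + 2264 = 6292.0 Mg Hg/yr.
Export to the adjacent reservoir = ΣF_in − (1746 + 1538) = 3008.0 Mg Hg/yr.
At steady state the output of the adjacent reservoir equals its input, 3008.0 Mg Hg/yr.
τ = M / F = 9577 / 3008.0 = 3.184 yr.

3.18 yr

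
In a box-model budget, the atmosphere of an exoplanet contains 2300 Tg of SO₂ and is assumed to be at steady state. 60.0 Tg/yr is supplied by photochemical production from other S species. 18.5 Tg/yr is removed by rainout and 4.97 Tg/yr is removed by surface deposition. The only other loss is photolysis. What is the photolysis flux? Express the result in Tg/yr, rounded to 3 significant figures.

36.5 Tg/yr

At steady state ΣF_in = ΣF_out.
ΣF_in = 60.000 Tg/yr.
Photolysis flux = ΣF_in − (18.5 + 4.97) = 60.000 − 23.47 = 36.53 Tg/yr.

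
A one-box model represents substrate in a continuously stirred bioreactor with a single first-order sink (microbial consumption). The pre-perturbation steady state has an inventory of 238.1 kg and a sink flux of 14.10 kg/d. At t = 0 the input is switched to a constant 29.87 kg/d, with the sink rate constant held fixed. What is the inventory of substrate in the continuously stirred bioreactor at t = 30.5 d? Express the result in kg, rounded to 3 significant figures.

461 kg

Residence time τ = M₀/F₀ = 16.89 d. The eventual steady state is M_∞ = M₀·(F₁/F₀) = 238.1 × 29.87/14.10 = 504.40 kg.
The anomaly ΔM(t) = M(t) − M_∞ decays as ΔM₀·e^(−t/τ) with ΔM₀ = 238.1 − 504.40 = −266.3 kg.
At t = 30.5 d, e^(−t/τ) = e^(−1.806) = 0.1643, so ΔM = −43.75 kg and M = 504.40 − 43.75 = 460.65 kg.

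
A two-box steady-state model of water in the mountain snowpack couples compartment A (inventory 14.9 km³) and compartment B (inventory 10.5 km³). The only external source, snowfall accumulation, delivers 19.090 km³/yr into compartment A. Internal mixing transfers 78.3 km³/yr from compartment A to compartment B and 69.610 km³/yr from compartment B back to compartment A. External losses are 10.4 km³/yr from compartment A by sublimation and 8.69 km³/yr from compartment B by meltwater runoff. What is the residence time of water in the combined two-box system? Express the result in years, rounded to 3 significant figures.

For the system as a whole, the A↔B exchange is internal and contributes nothing to the throughput; only the external sinks remove mass.
M_total = 14.9 + 10.5 = 25.400 km³.
ΣF_external_out = 10.4 + 8.69 = 19.090 km³/yr.
τ = M_total / ΣF_ext = 25.400 / 19.090 = 1.331 yr.

1.33 yr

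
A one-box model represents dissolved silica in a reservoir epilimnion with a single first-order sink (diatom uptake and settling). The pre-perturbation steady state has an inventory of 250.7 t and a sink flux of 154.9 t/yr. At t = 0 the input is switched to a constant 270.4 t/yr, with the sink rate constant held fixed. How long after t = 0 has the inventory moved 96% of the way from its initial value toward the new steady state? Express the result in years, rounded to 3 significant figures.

5.21 yr

τ = M₀/F₀ = 250.7/154.9 = 1.618 yr.
The remaining gap fraction is e^(−t/τ); 96% covered ⇒ e^(−t/τ) = 0.0400.
t = −τ ln(0.0400) = 1.618 × 3.219 = 5.210 yr.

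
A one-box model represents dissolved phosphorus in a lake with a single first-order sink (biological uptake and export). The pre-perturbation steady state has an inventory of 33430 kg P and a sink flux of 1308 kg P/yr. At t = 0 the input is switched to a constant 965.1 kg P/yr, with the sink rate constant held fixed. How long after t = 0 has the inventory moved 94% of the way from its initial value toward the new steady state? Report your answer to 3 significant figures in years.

71.9 yr

τ = M₀/F₀ = 33430/1308 = 25.56 yr.
The remaining gap fraction is e^(−t/τ); 94% covered ⇒ e^(−t/τ) = 0.0600.
t = −τ ln(0.0600) = 25.56 × 2.813 = 71.91 yr.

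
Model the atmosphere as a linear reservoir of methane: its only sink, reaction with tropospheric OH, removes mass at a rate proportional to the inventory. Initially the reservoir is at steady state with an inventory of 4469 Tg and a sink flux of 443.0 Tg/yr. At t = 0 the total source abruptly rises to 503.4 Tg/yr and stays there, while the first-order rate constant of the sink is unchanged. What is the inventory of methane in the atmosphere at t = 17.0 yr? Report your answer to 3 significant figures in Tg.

4970 Tg

Residence time τ = M₀/F₀ = 10.09 yr. The eventual steady state is M_∞ = M₀·(F₁/F₀) = 4469 × 503.4/443.0 = 5078.3 Tg.
The anomaly ΔM(t) = M(t) − M_∞ decays as ΔM₀·e^(−t/τ) with ΔM₀ = 4469 − 5078.3 = −609.3 Tg.
At t = 17.0 yr, e^(−t/τ) = e^(−1.685) = 0.1854, so ΔM = −113.0 Tg and M = 5078.3 − 113.0 = 4965.3 Tg.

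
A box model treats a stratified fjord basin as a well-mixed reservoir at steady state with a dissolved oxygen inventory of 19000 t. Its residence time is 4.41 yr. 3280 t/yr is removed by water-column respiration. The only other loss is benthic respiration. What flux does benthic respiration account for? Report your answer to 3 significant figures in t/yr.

Total removal F = M/τ = 19000 / 4.41 = 4308 t/yr.
Benthic respiration = F − (3280) = 4308 − 3280 = 1028 t/yr.

1030 t/yr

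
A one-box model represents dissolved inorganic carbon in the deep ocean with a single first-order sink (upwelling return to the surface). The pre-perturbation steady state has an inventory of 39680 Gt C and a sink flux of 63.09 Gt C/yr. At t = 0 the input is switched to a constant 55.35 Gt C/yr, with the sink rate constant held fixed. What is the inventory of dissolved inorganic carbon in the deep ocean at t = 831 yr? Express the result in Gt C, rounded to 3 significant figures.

36100 Gt C

τ = M₀/F₀ = 39680/63.09 = 628.9 yr; rate constant k = 1/τ.
New steady state M_∞ = F₁/k = F₁·τ = 55.35 × 628.9 = 34812 Gt C.
M(t) = M_∞ + (M₀ − M_∞)·e^(−t/τ); t/τ = 831/628.9 = 1.321, so e^(−t/τ) = 0.2668.
M(t) = 34812 + 4868 × 0.2668 = 36111 Gt C.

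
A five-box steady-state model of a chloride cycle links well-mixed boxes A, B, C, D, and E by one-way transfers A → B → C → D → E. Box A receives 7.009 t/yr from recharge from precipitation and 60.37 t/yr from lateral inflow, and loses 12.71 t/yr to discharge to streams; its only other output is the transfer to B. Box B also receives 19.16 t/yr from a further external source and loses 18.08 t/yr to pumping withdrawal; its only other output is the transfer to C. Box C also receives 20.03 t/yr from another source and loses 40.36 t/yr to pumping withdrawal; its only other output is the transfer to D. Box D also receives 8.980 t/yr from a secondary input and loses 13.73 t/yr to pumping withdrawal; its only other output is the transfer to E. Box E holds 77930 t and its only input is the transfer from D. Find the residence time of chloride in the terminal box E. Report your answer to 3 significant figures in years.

2540 yr

Box A: F(A→B) = (7.009 + 60.37) − 12.71 = 54.669 t/yr.
Box B: F(B→C) = (54.669 + 19.16) − 18.08 = 55.749 t/yr.
Box C: F(C→D) = (55.749 + 20.03) − 40.36 = 35.419 t/yr.
Box D: F(D→E) = (35.419 + 8.980) − 13.73 = 30.669 t/yr.
Box E throughput = its input = 30.669 t/yr; τ = 77930 / 30.669 = 2541 yr.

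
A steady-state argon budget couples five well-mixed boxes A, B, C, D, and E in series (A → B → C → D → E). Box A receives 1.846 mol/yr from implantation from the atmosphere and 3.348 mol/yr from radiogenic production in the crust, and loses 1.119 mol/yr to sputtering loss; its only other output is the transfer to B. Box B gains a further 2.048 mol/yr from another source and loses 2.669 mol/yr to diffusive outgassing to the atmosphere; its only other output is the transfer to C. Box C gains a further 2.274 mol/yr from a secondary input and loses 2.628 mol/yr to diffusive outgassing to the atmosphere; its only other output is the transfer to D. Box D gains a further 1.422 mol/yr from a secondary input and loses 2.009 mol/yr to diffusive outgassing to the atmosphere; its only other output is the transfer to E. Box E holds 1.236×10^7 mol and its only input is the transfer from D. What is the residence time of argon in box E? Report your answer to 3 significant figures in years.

4.92×10^6 yr

Box A: F(A→B) = (1.846 + 3.348) − 1.119 = 4.0750 mol/yr.
Box B: F(B→C) = (4.0750 + 2.048) − 2.669 = 3.4540 mol/yr.
Box C: F(C→D) = (3.4540 + 2.274) − 2.628 = 3.1000 mol/yr.
Box D: F(D→E) = (3.1000 + 1.422) − 2.009 = 2.5130 mol/yr.
Box E throughput = its input = 2.5130 mol/yr; τ = 1.236×10^7 / 2.5130 = 4.918×10^6 yr.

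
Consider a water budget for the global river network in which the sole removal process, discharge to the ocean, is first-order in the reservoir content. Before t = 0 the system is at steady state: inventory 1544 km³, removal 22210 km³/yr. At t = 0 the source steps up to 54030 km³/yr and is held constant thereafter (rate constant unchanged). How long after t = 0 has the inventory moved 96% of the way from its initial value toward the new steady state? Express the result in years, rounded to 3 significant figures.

0.224 yr

τ = M₀/F₀ = 1544/22210 = 0.06952 yr.
The remaining gap fraction is e^(−t/τ); 96% covered ⇒ e^(−t/τ) = 0.0400.
t = −τ ln(0.0400) = 0.06952 × 3.219 = 0.2238 yr.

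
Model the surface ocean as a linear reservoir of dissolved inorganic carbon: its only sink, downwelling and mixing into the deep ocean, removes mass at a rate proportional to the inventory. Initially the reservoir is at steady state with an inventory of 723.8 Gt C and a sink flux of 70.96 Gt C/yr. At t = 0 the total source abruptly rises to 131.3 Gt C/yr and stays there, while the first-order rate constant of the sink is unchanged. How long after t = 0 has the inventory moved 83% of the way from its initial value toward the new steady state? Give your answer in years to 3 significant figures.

18.1 yr

τ = M₀/F₀ = 723.8/70.96 = 10.20 yr.
The remaining gap fraction is e^(−t/τ); 83% covered ⇒ e^(−t/τ) = 0.170.
t = −τ ln(0.170) = 10.20 × 1.772 = 18.07 yr.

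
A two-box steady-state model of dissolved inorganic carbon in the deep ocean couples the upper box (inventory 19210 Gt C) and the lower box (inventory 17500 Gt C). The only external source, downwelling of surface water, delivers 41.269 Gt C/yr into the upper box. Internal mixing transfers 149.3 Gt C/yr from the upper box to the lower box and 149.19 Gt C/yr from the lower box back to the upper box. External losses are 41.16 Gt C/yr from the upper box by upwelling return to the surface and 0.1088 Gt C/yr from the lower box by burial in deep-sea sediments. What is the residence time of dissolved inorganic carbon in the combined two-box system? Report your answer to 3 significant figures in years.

For the system as a whole, the A↔B exchange is internal and contributes nothing to the throughput; only the external sinks remove mass.
M_total = 19210 + 17500 = 36710 Gt C.
ΣF_external_out = 41.16 + 0.1088 = 41.269 Gt C/yr.
τ = M_total / ΣF_ext = 36710 / 41.269 = 889.5 yr.

890 yr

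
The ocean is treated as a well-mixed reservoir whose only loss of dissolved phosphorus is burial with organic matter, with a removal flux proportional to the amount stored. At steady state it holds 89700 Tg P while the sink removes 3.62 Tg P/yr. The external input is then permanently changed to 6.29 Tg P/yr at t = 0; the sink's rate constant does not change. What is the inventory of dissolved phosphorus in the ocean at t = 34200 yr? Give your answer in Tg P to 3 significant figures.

139000 Tg P

The sink rate constant is k = F₀/M₀ = 3.62/89700 = 4.036×10^-5 yr⁻¹.
Solving dM/dt = F₁ − kM with M(0) = M₀ gives M(t) = F₁/k + (M₀ − F₁/k)·e^(−kt).
F₁/k = 6.29/4.036×10^-5 = 155860 Tg P; kt = 4.036×10^-5 × 34200 = 1.380, e^(−kt) = 0.2515.
M(34200) = 155860 + (89700 − 155860) × 0.2515 = 155860 − 16640 = 139220 Tg P.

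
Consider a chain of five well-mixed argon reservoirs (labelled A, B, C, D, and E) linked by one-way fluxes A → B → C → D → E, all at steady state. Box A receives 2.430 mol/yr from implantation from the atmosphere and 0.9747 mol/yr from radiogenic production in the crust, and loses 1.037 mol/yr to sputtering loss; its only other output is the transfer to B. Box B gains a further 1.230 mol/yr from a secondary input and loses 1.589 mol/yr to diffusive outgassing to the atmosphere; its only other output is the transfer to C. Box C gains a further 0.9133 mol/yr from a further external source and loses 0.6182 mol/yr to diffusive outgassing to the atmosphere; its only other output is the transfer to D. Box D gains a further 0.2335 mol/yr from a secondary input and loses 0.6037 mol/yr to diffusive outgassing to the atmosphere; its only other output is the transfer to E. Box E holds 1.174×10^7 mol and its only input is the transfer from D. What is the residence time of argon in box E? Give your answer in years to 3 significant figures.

Box A: F(A→B) = (2.430 + 0.9747) − 1.037 = 2.3677 mol/yr.
Box B: F(B→C) = (2.3677 + 1.230) − 1.589 = 2.0087 mol/yr.
Box C: F(C→D) = (2.0087 + 0.9133) − 0.6182 = 2.3038 mol/yr.
Box D: F(D→E) = (2.3038 + 0.2335) − 0.6037 = 1.9336 mol/yr.
Box E throughput = its input = 1.9336 mol/yr; τ = 1.174×10^7 / 1.9336 = 6.072×10^6 yr.

6.07×10^6 yr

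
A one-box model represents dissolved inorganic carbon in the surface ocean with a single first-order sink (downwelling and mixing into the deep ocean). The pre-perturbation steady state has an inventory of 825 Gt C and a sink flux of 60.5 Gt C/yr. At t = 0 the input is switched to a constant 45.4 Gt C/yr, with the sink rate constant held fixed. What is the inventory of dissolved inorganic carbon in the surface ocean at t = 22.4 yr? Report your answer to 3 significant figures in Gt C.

659 Gt C

The sink rate constant is k = F₀/M₀ = 60.5/825 = 0.07333 yr⁻¹.
Solving dM/dt = F₁ − kM with M(0) = M₀ gives M(t) = F₁/k + (M₀ − F₁/k)·e^(−kt).
F₁/k = 45.4/0.07333 = 619.09 Gt C; kt = 0.07333 × 22.4 = 1.643, e^(−kt) = 0.1935.
M(22.4) = 619.09 + (825 − 619.09) × 0.1935 = 619.09 + 39.84 = 658.93 Gt C.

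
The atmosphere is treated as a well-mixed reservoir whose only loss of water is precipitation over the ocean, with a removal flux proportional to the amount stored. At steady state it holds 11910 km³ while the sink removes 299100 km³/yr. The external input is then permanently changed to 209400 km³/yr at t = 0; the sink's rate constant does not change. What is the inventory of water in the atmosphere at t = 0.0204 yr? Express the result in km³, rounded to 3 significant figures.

10500 km³

The sink rate constant is k = F₀/M₀ = 299100/11910 = 25.11 yr⁻¹.
Solving dM/dt = F₁ − kM with M(0) = M₀ gives M(t) = F₁/k + (M₀ − F₁/k)·e^(−kt).
F₁/k = 209400/25.11 = 8338.2 km³; kt = 25.11 × 0.0204 = 0.5123, e^(−kt) = 0.5991.
M(0.0204) = 8338.2 + (11910 − 8338.2) × 0.5991 = 8338.2 + 2140 = 10478 km³.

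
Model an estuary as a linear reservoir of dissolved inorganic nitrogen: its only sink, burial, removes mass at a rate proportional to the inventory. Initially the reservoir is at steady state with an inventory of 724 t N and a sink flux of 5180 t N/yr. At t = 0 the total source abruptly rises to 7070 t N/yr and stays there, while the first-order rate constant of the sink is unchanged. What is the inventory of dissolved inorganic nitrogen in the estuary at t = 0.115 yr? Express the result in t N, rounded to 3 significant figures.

Residence time τ = M₀/F₀ = 0.1398 yr. The eventual steady state is M_∞ = M₀·(F₁/F₀) = 724 × 7070/5180 = 988.16 t N.
The anomaly ΔM(t) = M(t) − M_∞ decays as ΔM₀·e^(−t/τ) with ΔM₀ = 724 − 988.16 = −264.2 t N.
At t = 0.115 yr, e^(−t/τ) = e^(−0.8228) = 0.4392, so ΔM = −116.0 t N and M = 988.16 − 116.0 = 872.14 t N.

872 t N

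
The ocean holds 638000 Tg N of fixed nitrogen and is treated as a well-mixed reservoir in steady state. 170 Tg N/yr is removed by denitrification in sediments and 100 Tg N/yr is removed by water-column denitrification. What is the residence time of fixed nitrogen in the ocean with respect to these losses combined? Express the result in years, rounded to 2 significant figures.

Total removal = 170.0 + 100.0 = 270.00 Tg N/yr.
τ = M / ΣF_out = 638000 / 270.00 = 2363 yr.

2400 yr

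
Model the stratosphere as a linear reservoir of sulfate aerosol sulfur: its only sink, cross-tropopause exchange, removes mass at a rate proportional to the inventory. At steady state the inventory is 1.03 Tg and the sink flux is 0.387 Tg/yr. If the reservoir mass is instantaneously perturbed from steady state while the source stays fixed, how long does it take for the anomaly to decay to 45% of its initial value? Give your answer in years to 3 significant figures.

2.13 yr

For a linear reservoir the anomaly decays as exp(−t/τ) with τ = M/F = 1.03/0.387 = 2.661 yr.
exp(−t/τ) = 0.45 ⇒ t = −τ ln(0.45) = 2.661 × 0.7985 = 2.125 yr.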